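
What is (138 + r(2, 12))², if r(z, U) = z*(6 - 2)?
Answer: 21316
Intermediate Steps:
r(z, U) = 4*z (r(z, U) = z*4 = 4*z)
(138 + r(2, 12))² = (138 + 4*2)² = (138 + 8)² = 146² = 21316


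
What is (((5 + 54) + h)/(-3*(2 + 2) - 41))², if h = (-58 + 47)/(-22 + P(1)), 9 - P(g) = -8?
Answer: 93636/70225 ≈ 1.3334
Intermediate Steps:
P(g) = 17 (P(g) = 9 - 1*(-8) = 9 + 8 = 17)
h = 11/5 (h = (-58 + 47)/(-22 + 17) = -11/(-5) = -11*(-⅕) = 11/5 ≈ 2.2000)
(((5 + 54) + h)/(-3*(2 + 2) - 41))² = (((5 + 54) + 11/5)/(-3*(2 + 2) - 41))² = ((59 + 11/5)/(-3*4 - 41))² = (306/(5*(-12 - 41)))² = ((306/5)/(-53))² = ((306/5)*(-1/53))² = (-306/265)² = 93636/70225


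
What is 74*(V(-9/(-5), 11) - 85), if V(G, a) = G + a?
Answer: -26714/5 ≈ -5342.8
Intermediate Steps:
74*(V(-9/(-5), 11) - 85) = 74*((-9/(-5) + 11) - 85) = 74*((-9*(-⅕) + 11) - 85) = 74*((9/5 + 11) - 85) = 74*(64/5 - 85) = 74*(-361/5) = -26714/5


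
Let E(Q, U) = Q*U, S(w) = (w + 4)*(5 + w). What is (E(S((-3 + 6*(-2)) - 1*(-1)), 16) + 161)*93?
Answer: 148893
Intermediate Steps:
S(w) = (4 + w)*(5 + w)
(E(S((-3 + 6*(-2)) - 1*(-1)), 16) + 161)*93 = ((20 + ((-3 + 6*(-2)) - 1*(-1))² + 9*((-3 + 6*(-2)) - 1*(-1)))*16 + 161)*93 = ((20 + ((-3 - 12) + 1)² + 9*((-3 - 12) + 1))*16 + 161)*93 = ((20 + (-15 + 1)² + 9*(-15 + 1))*16 + 161)*93 = ((20 + (-14)² + 9*(-14))*16 + 161)*93 = ((20 + 196 - 126)*16 + 161)*93 = (90*16 + 161)*93 = (1440 + 161)*93 = 1601*93 = 148893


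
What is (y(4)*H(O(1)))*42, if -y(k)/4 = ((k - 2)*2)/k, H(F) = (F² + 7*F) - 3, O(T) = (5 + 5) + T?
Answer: -32760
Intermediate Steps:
O(T) = 10 + T
H(F) = -3 + F² + 7*F
y(k) = -4*(-4 + 2*k)/k (y(k) = -4*(k - 2)*2/k = -4*(-2 + k)*2/k = -4*(-4 + 2*k)/k)
(y(4)*H(O(1)))*42 = ((-8 + 16/4)*(-3 + (10 + 1)² + 7*(10 + 1)))*42 = ((-8 + 16*(¼))*(-3 + 11² + 7*11))*42 = ((-8 + 4)*(-3 + 121 + 77))*42 = -4*195*42 = -780*42 = -32760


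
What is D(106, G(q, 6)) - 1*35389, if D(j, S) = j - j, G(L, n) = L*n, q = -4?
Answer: -35389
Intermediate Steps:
D(j, S) = 0
D(106, G(q, 6)) - 1*35389 = 0 - 1*35389 = 0 - 35389 = -35389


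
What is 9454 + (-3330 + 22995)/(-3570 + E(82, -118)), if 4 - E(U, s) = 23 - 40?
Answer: 11177527/1183 ≈ 9448.5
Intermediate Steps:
E(U, s) = 21 (E(U, s) = 4 - (23 - 40) = 4 - 1*(-17) = 4 + 17 = 21)
9454 + (-3330 + 22995)/(-3570 + E(82, -118)) = 9454 + (-3330 + 22995)/(-3570 + 21) = 9454 + 19665/(-3549) = 9454 + 19665*(-1/3549) = 9454 - 6555/1183 = 11177527/1183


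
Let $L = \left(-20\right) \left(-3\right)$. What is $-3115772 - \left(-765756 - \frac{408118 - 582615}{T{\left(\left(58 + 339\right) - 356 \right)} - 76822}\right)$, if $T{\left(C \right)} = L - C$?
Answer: $- \frac{180488104351}{76803} \approx -2.35 \cdot 10^{6}$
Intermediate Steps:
$L = 60$
$T{\left(C \right)} = 60 - C$
$-3115772 - \left(-765756 - \frac{408118 - 582615}{T{\left(\left(58 + 339\right) - 356 \right)} - 76822}\right) = -3115772 - \left(-765756 - \frac{408118 - 582615}{\left(60 - \left(\left(58 + 339\right) - 356\right)\right) - 76822}\right) = -3115772 - \left(-765756 - \frac{408118 - 582615}{\left(60 - \left(397 - 356\right)\right) - 76822}\right) = -3115772 - \left(-765756 - - \frac{174497}{\left(60 - 41\right) - 76822}\right) = -3115772 - \left(-765756 - - \frac{174497}{19 - 76822}\right) = -3115772 - \left(-765756 - - \frac{174497}{-76803}\right) = -3115772 - \left(-765756 - \left(-174497\right) \left(- \frac{1}{76803}\right)\right) = -3115772 - \left(-765756 - \frac{174497}{76803}\right) = -3115772 - - \frac{58812532565}{76803} = -3115772 + \frac{58812532565}{76803} = - \frac{180488104351}{76803}$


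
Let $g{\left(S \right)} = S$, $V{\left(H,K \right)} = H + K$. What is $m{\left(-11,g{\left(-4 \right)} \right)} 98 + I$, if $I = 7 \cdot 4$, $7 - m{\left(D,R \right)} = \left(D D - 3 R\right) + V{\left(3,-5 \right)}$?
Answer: $-12124$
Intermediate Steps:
$m{\left(D,R \right)} = 9 - D^{2} + 3 R$ ($m{\left(D,R \right)} = 7 - \left(\left(D D - 3 R\right) + \left(3 - 5\right)\right) = 7 - \left(\left(D^{2} - 3 R\right) - 2\right) = 7 - \left(-2 + D^{2} - 3 R\right) = 7 + \left(2 - D^{2} + 3 R\right) = 9 - D^{2} + 3 R$)
$I = 28$
$m{\left(-11,g{\left(-4 \right)} \right)} 98 + I = \left(9 - \left(-11\right)^{2} + 3 \left(-4\right)\right) 98 + 28 = \left(9 - 121 - 12\right) 98 + 28 = \left(-124\right) 98 + 28 = -12152 + 28 = -12124$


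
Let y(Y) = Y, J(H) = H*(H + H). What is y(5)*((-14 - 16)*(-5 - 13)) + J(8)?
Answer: 2828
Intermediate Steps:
J(H) = 2*H² (J(H) = H*(2*H) = 2*H²)
y(5)*((-14 - 16)*(-5 - 13)) + J(8) = 5*((-14 - 16)*(-5 - 13)) + 2*8² = 5*(-30*(-18)) + 2*64 = 5*540 + 128 = 2700 + 128 = 2828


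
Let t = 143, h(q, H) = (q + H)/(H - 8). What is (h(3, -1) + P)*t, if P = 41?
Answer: 52481/9 ≈ 5831.2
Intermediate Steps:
h(q, H) = (H + q)/(-8 + H)
(h(3, -1) + P)*t = ((-1 + 3)/(-8 - 1) + 41)*143 = (2/(-9) + 41)*143 = (-⅑*2 + 41)*143 = (-2/9 + 41)*143 = (367/9)*143 = 52481/9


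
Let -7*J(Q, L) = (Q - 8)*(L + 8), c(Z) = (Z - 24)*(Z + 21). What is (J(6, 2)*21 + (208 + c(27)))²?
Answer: 169744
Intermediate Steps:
c(Z) = (-24 + Z)*(21 + Z)
J(Q, L) = -(-8 + Q)*(8 + L)/7 (J(Q, L) = -(Q - 8)*(L + 8)/7 = -(-8 + Q)*(8 + L)/7)
(J(6, 2)*21 + (208 + c(27)))² = ((64/7 - 8/7*6 + (8/7)*2 - ⅐*2*6)*21 + (208 + (-504 + 27² - 3*27)))² = ((64/7 - 48/7 + 16/7 - 12/7)*21 + (208 + (-504 + 729 - 81)))² = ((20/7)*21 + (208 + 144))² = (60 + 352)² = 412² = 169744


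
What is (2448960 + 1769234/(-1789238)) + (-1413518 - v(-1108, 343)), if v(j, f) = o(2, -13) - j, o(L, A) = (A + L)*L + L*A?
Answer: 925376905841/894619 ≈ 1.0344e+6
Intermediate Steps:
o(L, A) = A*L + L*(A + L) (o(L, A) = L*(A + L) + A*L = A*L + L*(A + L))
v(j, f) = -48 - j (v(j, f) = 2*(2 + 2*(-13)) - j = 2*(2 - 26) - j = 2*(-24) - j = -48 - j)
(2448960 + 1769234/(-1789238)) + (-1413518 - v(-1108, 343)) = (2448960 + 1769234/(-1789238)) + (-1413518 - (-48 - 1*(-1108))) = (2448960 + 1769234*(-1/1789238)) + (-1413518 - (-48 + 1108)) = (2448960 - 884617/894619) + (-1413518 - 1*1060) = 2190885261623/894619 + (-1413518 - 1060) = 2190885261623/894619 - 1414578 = 925376905841/894619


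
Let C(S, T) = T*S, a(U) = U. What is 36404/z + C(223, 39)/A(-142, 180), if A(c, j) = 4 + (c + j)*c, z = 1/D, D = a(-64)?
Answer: -12562592249/5392 ≈ -2.3299e+6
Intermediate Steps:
D = -64
z = -1/64 (z = 1/(-64) = -1/64 ≈ -0.015625)
C(S, T) = S*T
A(c, j) = 4 + c*(c + j)
36404/z + C(223, 39)/A(-142, 180) = 36404/(-1/64) + (223*39)/(4 + (-142)**2 - 142*180) = 36404*(-64) + 8697/(4 + 20164 - 25560) = -2329856 + 8697/(-5392) = -2329856 + 8697*(-1/5392) = -2329856 - 8697/5392 = -12562592249/5392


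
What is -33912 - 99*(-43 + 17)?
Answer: -31338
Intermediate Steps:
-33912 - 99*(-43 + 17) = -33912 - 99*(-26) = -33912 - 1*(-2574) = -33912 + 2574 = -31338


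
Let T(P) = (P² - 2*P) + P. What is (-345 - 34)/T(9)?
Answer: -379/72 ≈ -5.2639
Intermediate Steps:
T(P) = P² - P
(-345 - 34)/T(9) = (-345 - 34)/((9*(-1 + 9))) = -379/(9*8) = -379/72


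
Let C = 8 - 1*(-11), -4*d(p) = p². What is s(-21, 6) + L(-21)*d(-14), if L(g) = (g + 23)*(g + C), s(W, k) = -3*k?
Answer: 178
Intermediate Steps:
d(p) = -p²/4
C = 19 (C = 8 + 11 = 19)
L(g) = (19 + g)*(23 + g) (L(g) = (g + 23)*(g + 19) = (23 + g)*(19 + g) = (19 + g)*(23 + g))
s(-21, 6) + L(-21)*d(-14) = -3*6 + (437 + (-21)² + 42*(-21))*(-¼*(-14)²) = -18 + (437 + 441 - 882)*(-¼*196) = -18 - 4*(-49) = -18 + 196 = 178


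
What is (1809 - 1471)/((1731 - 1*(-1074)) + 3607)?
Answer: 169/3206 ≈ 0.052714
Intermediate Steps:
(1809 - 1471)/((1731 - 1*(-1074)) + 3607) = 338/((1731 + 1074) + 3607) = 338/(2805 + 3607) = 338/6412 = 338*(1/6412) = 169/3206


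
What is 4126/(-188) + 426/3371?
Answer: -6914329/316874 ≈ -21.820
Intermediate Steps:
4126/(-188) + 426/3371 = 4126*(-1/188) + 426*(1/3371) = -2063/94 + 426/3371 = -6914329/316874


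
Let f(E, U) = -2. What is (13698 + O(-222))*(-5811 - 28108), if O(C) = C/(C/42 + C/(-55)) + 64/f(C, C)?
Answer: -6104334592/13 ≈ -4.6956e+8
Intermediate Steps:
O(C) = 1894/13 (O(C) = C/(C/42 + C/(-55)) + 64/(-2) = C/(C*(1/42) + C*(-1/55)) + 64*(-½) = C/(C/42 - C/55) - 32 = C/((13*C/2310)) - 32 = C*(2310/(13*C)) - 32 = 2310/13 - 32 = 1894/13)
(13698 + O(-222))*(-5811 - 28108) = (13698 + 1894/13)*(-5811 - 28108) = (179968/13)*(-33919) = -6104334592/13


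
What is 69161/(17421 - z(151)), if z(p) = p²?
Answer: -69161/5380 ≈ -12.855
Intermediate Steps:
69161/(17421 - z(151)) = 69161/(17421 - 1*151²) = 69161/(17421 - 1*22801) = 69161/(17421 - 22801) = 69161/(-5380) = 69161*(-1/5380) = -69161/5380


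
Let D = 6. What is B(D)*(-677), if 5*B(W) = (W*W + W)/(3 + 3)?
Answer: -4739/5 ≈ -947.80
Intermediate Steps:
B(W) = W/30 + W**2/30 (B(W) = ((W*W + W)/(3 + 3))/5 = ((W**2 + W)/6)/5 = ((W + W**2)*(1/6))/5 = (W/6 + W**2/6)/5 = W/30 + W**2/30)
B(D)*(-677) = ((1/30)*6*(1 + 6))*(-677) = ((1/30)*6*7)*(-677) = (7/5)*(-677) = -4739/5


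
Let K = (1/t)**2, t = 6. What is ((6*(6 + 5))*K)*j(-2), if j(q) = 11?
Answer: 121/6 ≈ 20.167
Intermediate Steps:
K = 1/36 (K = (1/6)**2 = 1/36 ≈ 0.027778)
((6*(6 + 5))*K)*j(-2) = ((6*(6 + 5))*(1/36))*11 = ((6*11)*(1/36))*11 = (66*(1/36))*11 = (11/6)*11 = 121/6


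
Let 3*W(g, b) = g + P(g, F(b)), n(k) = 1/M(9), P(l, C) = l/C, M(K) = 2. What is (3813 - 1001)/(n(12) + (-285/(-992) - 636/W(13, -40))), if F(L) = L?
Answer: -24811904/1321289 ≈ -18.779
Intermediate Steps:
n(k) = 1/2
W(g, b) = g/3 + g/(3*b) (W(g, b) = (g + g/b)/3 = g/3 + g/(3*b))
(3813 - 1001)/(n(12) + (-285/(-992) - 636/W(13, -40))) = (3813 - 1001)/(1/2 + (-285/(-992) - 636*(-120/(13*(1 - 40))))) = 2812/(1/2 + (-285*(-1/992) - 636/((1/3)*13*(-1/40)*(-39)))) = 2812/(1/2 + (285/992 - 636/169/40)) = 2812/(1/2 + (285/992 - 636*40/169)) = 2812/(1/2 + (285/992 - 25440/169)) = 2812/(1/2 - 25188315/167648) = 2812/(-25104491/167648) = 2812*(-167648/25104491) = -24811904/1321289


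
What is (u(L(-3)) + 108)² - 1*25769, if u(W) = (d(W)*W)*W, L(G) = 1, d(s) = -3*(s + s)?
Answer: -15365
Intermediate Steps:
d(s) = -6*s
u(W) = -6*W³ (u(W) = ((-6*W)*W)*W = (-6*W²)*W = -6*W³)
(u(L(-3)) + 108)² - 1*25769 = (-6*1³ + 108)² - 1*25769 = (-6*1 + 108)² - 25769 = (-6 + 108)² - 25769 = 102² - 25769 = 10404 - 25769 = -15365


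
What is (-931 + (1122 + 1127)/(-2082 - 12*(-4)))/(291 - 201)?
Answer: -1895903/183060 ≈ -10.357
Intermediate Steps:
(-931 + (1122 + 1127)/(-2082 - 12*(-4)))/(291 - 201) = (-931 + 2249/(-2082 + 48))/90 = (-931 + 2249/(-2034))*(1/90) = (-931 + 2249*(-1/2034))*(1/90) = (-931 - 2249/2034)*(1/90) = -1895903/2034*1/90 = -1895903/183060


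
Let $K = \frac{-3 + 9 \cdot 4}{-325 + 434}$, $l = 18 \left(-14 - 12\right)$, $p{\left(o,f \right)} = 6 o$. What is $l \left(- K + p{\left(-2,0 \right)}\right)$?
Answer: $\frac{627588}{109} \approx 5757.7$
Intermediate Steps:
$l = -468$ ($l = 18 \left(-26\right) = -468$)
$K = \frac{33}{109}$ ($K = \frac{-3 + 36}{109} = 33 \cdot \frac{1}{109} = \frac{33}{109} \approx 0.30275$)
$l \left(- K + p{\left(-2,0 \right)}\right) = - 468 \left(\left(-1\right) \frac{33}{109} + 6 \left(-2\right)\right) = - 468 \left(- \frac{33}{109} - 12\right) = \left(-468\right) \left(- \frac{1341}{109}\right) = \frac{627588}{109}$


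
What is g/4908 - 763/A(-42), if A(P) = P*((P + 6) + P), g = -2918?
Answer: -158383/191412 ≈ -0.82745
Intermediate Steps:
A(P) = P*(6 + 2*P) (A(P) = P*((6 + P) + P) = P*(6 + 2*P))
g/4908 - 763/A(-42) = -2918/4908 - 763*(-1/(84*(3 - 42))) = -2918*1/4908 - 763/(2*(-42)*(-39)) = -1459/2454 - 763/3276 = -1459/2454 - 763*1/3276 = -1459/2454 - 109/468 = -158383/191412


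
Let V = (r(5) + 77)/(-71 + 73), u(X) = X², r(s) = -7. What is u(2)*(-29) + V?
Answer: -81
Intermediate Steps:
V = 35 (V = (-7 + 77)/(-71 + 73) = 70/2 = 70*(½) = 35)
u(2)*(-29) + V = 2²*(-29) + 35 = 4*(-29) + 35 = -116 + 35 = -81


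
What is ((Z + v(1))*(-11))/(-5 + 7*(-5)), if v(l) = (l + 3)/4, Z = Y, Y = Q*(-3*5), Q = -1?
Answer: 22/5 ≈ 4.4000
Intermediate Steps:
Y = 15 (Y = -(-3)*5 = -1*(-15) = 15)
Z = 15
v(l) = ¾ + l/4 (v(l) = (3 + l)*(¼) = ¾ + l/4)
((Z + v(1))*(-11))/(-5 + 7*(-5)) = ((15 + (¾ + (¼)*1))*(-11))/(-5 + 7*(-5)) = ((15 + (¾ + ¼))*(-11))/(-5 - 35) = ((15 + 1)*(-11))/(-40) = (16*(-11))*(-1/40) = -176*(-1/40) = 22/5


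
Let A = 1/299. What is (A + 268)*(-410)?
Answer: -32854530/299 ≈ -1.0988e+5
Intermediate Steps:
A = 1/299 ≈ 0.0033445
(A + 268)*(-410) = (1/299 + 268)*(-410) = (80133/299)*(-410) = -32854530/299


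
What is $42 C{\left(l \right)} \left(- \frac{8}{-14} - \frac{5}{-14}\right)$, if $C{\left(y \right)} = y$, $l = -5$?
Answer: $-195$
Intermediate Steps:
$42 C{\left(l \right)} \left(- \frac{8}{-14} - \frac{5}{-14}\right) = 42 \left(-5\right) \left(- \frac{8}{-14} - \frac{5}{-14}\right) = - 210 \left(\left(-8\right) \left(- \frac{1}{14}\right) - - \frac{5}{14}\right) = - 210 \left(\frac{4}{7} + \frac{5}{14}\right) = \left(-210\right) \frac{13}{14} = -195$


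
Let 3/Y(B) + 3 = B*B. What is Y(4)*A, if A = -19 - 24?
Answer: -129/13 ≈ -9.9231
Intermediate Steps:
Y(B) = 3/(-3 + B²) (Y(B) = 3/(-3 + B*B) = 3/(-3 + B²))
A = -43
Y(4)*A = (3/(-3 + 4²))*(-43) = (3/(-3 + 16))*(-43) = (3/13)*(-43) = -129/13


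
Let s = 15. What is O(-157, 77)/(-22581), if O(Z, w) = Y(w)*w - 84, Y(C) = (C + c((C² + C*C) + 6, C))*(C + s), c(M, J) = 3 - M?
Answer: 2140460/579 ≈ 3696.8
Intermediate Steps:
Y(C) = (15 + C)*(-3 + C - 2*C²) (Y(C) = (C + (3 - ((C² + C*C) + 6)))*(C + 15) = (C + (3 - ((C² + C²) + 6)))*(15 + C) = (C + (3 - (2*C² + 6)))*(15 + C) = (C + (3 - (6 + 2*C²)))*(15 + C) = (C + (3 + (-6 - 2*C²)))*(15 + C) = (C + (-3 - 2*C²))*(15 + C) = (-3 + C - 2*C²)*(15 + C) = (15 + C)*(-3 + C - 2*C²))
O(Z, w) = -84 + w*(-45 - 29*w² - 2*w³ + 12*w) (O(Z, w) = (-45 - 29*w² - 2*w³ + 12*w)*w - 84 = w*(-45 - 29*w² - 2*w³ + 12*w) - 84 = -84 + w*(-45 - 29*w² - 2*w³ + 12*w))
O(-157, 77)/(-22581) = (-84 - 45*77 - 29*77³ - 2*77⁴ + 12*77²)/(-22581) = (-84 - 3465 - 29*456533 - 2*35153041 + 12*5929)*(-1/22581) = (-84 - 3465 - 13239457 - 70306082 + 71148)*(-1/22581) = -83477940*(-1/22581) = 2140460/579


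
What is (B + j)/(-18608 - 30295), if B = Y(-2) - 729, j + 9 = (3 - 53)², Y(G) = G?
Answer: -1760/48903 ≈ -0.035990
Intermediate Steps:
j = 2491 (j = -9 + (3 - 53)² = -9 + (-50)² = -9 + 2500 = 2491)
B = -731 (B = -2 - 729 = -731)
(B + j)/(-18608 - 30295) = (-731 + 2491)/(-18608 - 30295) = 1760/(-48903) = 1760*(-1/48903) = -1760/48903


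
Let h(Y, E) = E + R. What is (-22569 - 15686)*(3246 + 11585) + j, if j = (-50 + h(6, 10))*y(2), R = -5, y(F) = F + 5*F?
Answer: -567360445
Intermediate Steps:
y(F) = 6*F
h(Y, E) = -5 + E (h(Y, E) = E - 5 = -5 + E)
j = -540 (j = (-50 + (-5 + 10))*(6*2) = (-50 + 5)*12 = -45*12 = -540)
(-22569 - 15686)*(3246 + 11585) + j = (-22569 - 15686)*(3246 + 11585) - 540 = -38255*14831 - 540 = -567359905 - 540 = -567360445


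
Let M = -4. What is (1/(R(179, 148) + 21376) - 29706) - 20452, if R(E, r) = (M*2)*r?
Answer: -1012790335/20192 ≈ -50158.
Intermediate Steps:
R(E, r) = -8*r (R(E, r) = (-4*2)*r = -8*r)
(1/(R(179, 148) + 21376) - 29706) - 20452 = (1/(-8*148 + 21376) - 29706) - 20452 = (1/(-1184 + 21376) - 29706) - 20452 = (1/20192 - 29706) - 20452 = -599823551/20192 - 20452 = -1012790335/20192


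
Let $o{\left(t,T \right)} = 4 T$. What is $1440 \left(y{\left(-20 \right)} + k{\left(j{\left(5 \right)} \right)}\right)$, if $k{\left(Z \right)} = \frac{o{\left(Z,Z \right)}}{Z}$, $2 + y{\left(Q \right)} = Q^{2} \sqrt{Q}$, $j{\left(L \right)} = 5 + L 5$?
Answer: $2880 + 1152000 i \sqrt{5} \approx 2880.0 + 2.576 \cdot 10^{6} i$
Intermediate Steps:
$j{\left(L \right)} = 5 + 5 L$
$y{\left(Q \right)} = -2 + Q^{\frac{5}{2}}$ ($y{\left(Q \right)} = -2 + Q^{2} \sqrt{Q} = -2 + Q^{\frac{5}{2}}$)
$k{\left(Z \right)} = 4$ ($k{\left(Z \right)} = \frac{4 Z}{Z} = 4$)
$1440 \left(y{\left(-20 \right)} + k{\left(j{\left(5 \right)} \right)}\right) = 1440 \left(\left(-2 + \left(-20\right)^{\frac{5}{2}}\right) + 4\right) = 1440 \left(\left(-2 + 800 i \sqrt{5}\right) + 4\right) = 1440 \left(2 + 800 i \sqrt{5}\right) = 2880 + 1152000 i \sqrt{5}$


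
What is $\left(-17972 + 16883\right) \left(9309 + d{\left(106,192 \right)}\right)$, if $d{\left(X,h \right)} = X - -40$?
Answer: $-10296495$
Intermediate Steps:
$d{\left(X,h \right)} = 40 + X$ ($d{\left(X,h \right)} = X + 40 = 40 + X$)
$\left(-17972 + 16883\right) \left(9309 + d{\left(106,192 \right)}\right) = \left(-17972 + 16883\right) \left(9309 + \left(40 + 106\right)\right) = - 1089 \left(9309 + 146\right) = \left(-1089\right) 9455 = -10296495$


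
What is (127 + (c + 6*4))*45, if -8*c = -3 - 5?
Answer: 6840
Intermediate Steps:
c = 1 (c = -(-3 - 5)/8 = -⅛*(-8) = 1)
(127 + (c + 6*4))*45 = (127 + (1 + 6*4))*45 = (127 + (1 + 24))*45 = (127 + 25)*45 = 152*45 = 6840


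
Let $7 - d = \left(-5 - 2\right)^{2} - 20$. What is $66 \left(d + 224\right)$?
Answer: $13332$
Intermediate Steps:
$d = -22$ ($d = 7 - \left(\left(-5 - 2\right)^{2} - 20\right) = 7 - \left(\left(-7\right)^{2} - 20\right) = 7 - \left(49 - 20\right) = 7 - 29 = -22$)
$66 \left(d + 224\right) = 66 \left(-22 + 224\right) = 66 \cdot 202 = 13332$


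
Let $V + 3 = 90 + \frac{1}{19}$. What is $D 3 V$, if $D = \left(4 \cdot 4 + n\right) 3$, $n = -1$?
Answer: $\frac{223290}{19} \approx 11752.0$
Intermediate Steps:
$D = 45$ ($D = \left(4 \cdot 4 - 1\right) 3 = \left(16 - 1\right) 3 = 15 \cdot 3 = 45$)
$V = \frac{1654}{19}$ ($V = -3 + \left(90 + \frac{1}{19}\right) = -3 + \frac{1711}{19} = \frac{1654}{19} \approx 87.053$)
$D 3 V = 45 \cdot 3 \cdot \frac{1654}{19} = 135 \cdot \frac{1654}{19} = \frac{223290}{19}$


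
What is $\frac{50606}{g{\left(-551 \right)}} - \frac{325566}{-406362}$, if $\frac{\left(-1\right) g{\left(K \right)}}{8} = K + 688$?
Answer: $- \frac{1683961253}{37114396} \approx -45.372$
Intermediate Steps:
$g{\left(K \right)} = -5504 - 8 K$ ($g{\left(K \right)} = - 8 \left(K + 688\right) = - 8 \left(688 + K\right) = -5504 - 8 K$)
$\frac{50606}{g{\left(-551 \right)}} - \frac{325566}{-406362} = \frac{50606}{-5504 - -4408} - \frac{325566}{-406362} = \frac{50606}{-5504 + 4408} - - \frac{54261}{67727} = \frac{50606}{-1096} + \frac{54261}{67727} = 50606 \left(- \frac{1}{1096}\right) + \frac{54261}{67727} = - \frac{25303}{548} + \frac{54261}{67727} = - \frac{1683961253}{37114396}$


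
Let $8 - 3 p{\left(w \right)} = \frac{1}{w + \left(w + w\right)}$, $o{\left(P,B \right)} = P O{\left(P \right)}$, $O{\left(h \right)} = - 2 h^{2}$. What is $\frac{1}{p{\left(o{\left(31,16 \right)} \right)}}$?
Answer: $\frac{536238}{1429969} \approx 0.375$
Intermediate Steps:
$o{\left(P,B \right)} = - 2 P^{3}$ ($o{\left(P,B \right)} = P \left(- 2 P^{2}\right) = - 2 P^{3}$)
$p{\left(w \right)} = \frac{8}{3} - \frac{1}{9 w}$ ($p{\left(w \right)} = \frac{8}{3} - \frac{1}{3 \left(w + \left(w + w\right)\right)} = \frac{8}{3} - \frac{1}{3 \left(w + 2 w\right)} = \frac{8}{3} - \frac{1}{3 \cdot 3 w} = \frac{8}{3} - \frac{\frac{1}{3} \frac{1}{w}}{3} = \frac{8}{3} - \frac{1}{9 w}$)
$\frac{1}{p{\left(o{\left(31,16 \right)} \right)}} = \frac{1}{\frac{1}{9} \frac{1}{\left(-2\right) 31^{3}} \left(-1 + 24 \left(- 2 \cdot 31^{3}\right)\right)} = \frac{1}{\frac{1}{9} \frac{1}{\left(-2\right) 29791} \left(-1 + 24 \left(\left(-2\right) 29791\right)\right)} = \frac{1}{\frac{1}{9} \frac{1}{-59582} \left(-1 + 24 \left(-59582\right)\right)} = \frac{1}{\frac{1}{9} \left(- \frac{1}{59582}\right) \left(-1 - 1429968\right)} = \frac{1}{\frac{1}{9} \left(- \frac{1}{59582}\right) \left(-1429969\right)} = \frac{1}{\frac{1429969}{536238}} = \frac{536238}{1429969}$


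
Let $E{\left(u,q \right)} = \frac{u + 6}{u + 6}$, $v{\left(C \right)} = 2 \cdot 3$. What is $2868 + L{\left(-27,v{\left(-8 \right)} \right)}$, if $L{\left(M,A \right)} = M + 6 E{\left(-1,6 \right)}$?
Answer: $2847$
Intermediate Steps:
$v{\left(C \right)} = 6$
$E{\left(u,q \right)} = 1$ ($E{\left(u,q \right)} = \frac{6 + u}{6 + u} = 1$)
$L{\left(M,A \right)} = 6 + M$ ($L{\left(M,A \right)} = M + 6 \cdot 1 = M + 6 = 6 + M$)
$2868 + L{\left(-27,v{\left(-8 \right)} \right)} = 2868 + \left(6 - 27\right) = 2868 - 21 = 2847$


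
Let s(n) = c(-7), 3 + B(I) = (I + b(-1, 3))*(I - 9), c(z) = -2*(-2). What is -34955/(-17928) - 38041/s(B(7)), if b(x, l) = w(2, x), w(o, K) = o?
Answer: -170464807/17928 ≈ -9508.3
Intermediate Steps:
b(x, l) = 2
c(z) = 4
B(I) = -3 + (-9 + I)*(2 + I) (B(I) = -3 + (I + 2)*(I - 9) = -3 + (2 + I)*(-9 + I) = -3 + (-9 + I)*(2 + I))
s(n) = 4
-34955/(-17928) - 38041/s(B(7)) = -34955/(-17928) - 38041/4 = -34955*(-1/17928) - 38041*1/4 = 34955/17928 - 38041/4 = -170464807/17928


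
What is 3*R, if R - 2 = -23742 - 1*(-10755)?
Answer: -38955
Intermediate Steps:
R = -12985 (R = 2 + (-23742 - 1*(-10755)) = 2 + (-23742 + 10755) = 2 - 12987 = -12985)
3*R = 3*(-12985) = -38955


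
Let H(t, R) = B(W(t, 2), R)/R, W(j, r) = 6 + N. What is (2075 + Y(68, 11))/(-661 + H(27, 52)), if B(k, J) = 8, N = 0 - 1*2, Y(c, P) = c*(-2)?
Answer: -25207/8591 ≈ -2.9341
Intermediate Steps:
Y(c, P) = -2*c
N = -2 (N = 0 - 2 = -2)
W(j, r) = 4 (W(j, r) = 6 - 2 = 4)
H(t, R) = 8/R
(2075 + Y(68, 11))/(-661 + H(27, 52)) = (2075 - 2*68)/(-661 + 8/52) = (2075 - 136)/(-661 + 8*(1/52)) = 1939/(-661 + 2/13) = 1939/(-8591/13) = 1939*(-13/8591) = -25207/8591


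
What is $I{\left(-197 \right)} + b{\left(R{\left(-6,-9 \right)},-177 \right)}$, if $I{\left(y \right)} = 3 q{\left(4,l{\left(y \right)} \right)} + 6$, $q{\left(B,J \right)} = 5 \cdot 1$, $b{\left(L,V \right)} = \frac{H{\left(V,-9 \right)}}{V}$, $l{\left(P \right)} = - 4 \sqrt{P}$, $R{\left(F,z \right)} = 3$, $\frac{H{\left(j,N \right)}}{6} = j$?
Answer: $27$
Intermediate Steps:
$H{\left(j,N \right)} = 6 j$
$b{\left(L,V \right)} = 6$ ($b{\left(L,V \right)} = \frac{6 V}{V} = 6$)
$q{\left(B,J \right)} = 5$
$I{\left(y \right)} = 21$ ($I{\left(y \right)} = 3 \cdot 5 + 6 = 15 + 6 = 21$)
$I{\left(-197 \right)} + b{\left(R{\left(-6,-9 \right)},-177 \right)} = 21 + 6 = 27$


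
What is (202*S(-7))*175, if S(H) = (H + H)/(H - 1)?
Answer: 123725/2 ≈ 61863.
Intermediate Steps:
S(H) = 2*H/(-1 + H) (S(H) = (2*H)/(-1 + H) = 2*H/(-1 + H))
(202*S(-7))*175 = (202*(2*(-7)/(-1 - 7)))*175 = (202*(2*(-7)/(-8)))*175 = (202*(2*(-7)*(-⅛)))*175 = (202*(7/4))*175 = (707/2)*175 = 123725/2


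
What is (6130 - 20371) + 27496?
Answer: 13255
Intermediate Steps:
(6130 - 20371) + 27496 = -14241 + 27496 = 13255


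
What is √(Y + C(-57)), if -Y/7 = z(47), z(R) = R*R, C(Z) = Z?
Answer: 4*I*√970 ≈ 124.58*I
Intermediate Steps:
z(R) = R²
Y = -15463 (Y = -7*47² = -7*2209 = -15463)
√(Y + C(-57)) = √(-15463 - 57) = √(-15520) = 4*I*√970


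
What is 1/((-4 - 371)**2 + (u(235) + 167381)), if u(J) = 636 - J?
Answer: 1/308407 ≈ 3.2425e-6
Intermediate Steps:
1/((-4 - 371)**2 + (u(235) + 167381)) = 1/((-4 - 371)**2 + ((636 - 1*235) + 167381)) = 1/((-375)**2 + ((636 - 235) + 167381)) = 1/(140625 + (401 + 167381)) = 1/(140625 + 167782) = 1/308407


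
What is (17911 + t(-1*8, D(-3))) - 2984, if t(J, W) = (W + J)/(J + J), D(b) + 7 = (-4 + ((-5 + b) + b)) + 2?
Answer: 59715/4 ≈ 14929.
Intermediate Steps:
D(b) = -14 + 2*b (D(b) = -7 + ((-4 + ((-5 + b) + b)) + 2) = -7 + ((-4 + (-5 + 2*b)) + 2) = -7 + ((-9 + 2*b) + 2) = -7 + (-7 + 2*b) = -14 + 2*b)
t(J, W) = (J + W)/(2*J) (t(J, W) = (J + W)/((2*J)) = (J + W)*(1/(2*J)) = (J + W)/(2*J))
(17911 + t(-1*8, D(-3))) - 2984 = (17911 + (-1*8 + (-14 + 2*(-3)))/(2*((-1*8)))) - 2984 = (17911 + (½)*(-8 + (-14 - 6))/(-8)) - 2984 = (17911 + (½)*(-⅛)*(-8 - 20)) - 2984 = (17911 + (½)*(-⅛)*(-28)) - 2984 = (17911 + 7/4) - 2984 = 71651/4 - 2984 = 59715/4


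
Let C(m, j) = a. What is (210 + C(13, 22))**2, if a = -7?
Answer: 41209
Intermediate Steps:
C(m, j) = -7
(210 + C(13, 22))**2 = (210 - 7)**2 = 203**2 = 41209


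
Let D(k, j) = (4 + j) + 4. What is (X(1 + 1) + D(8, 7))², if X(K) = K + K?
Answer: 361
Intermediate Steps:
X(K) = 2*K
D(k, j) = 8 + j
(X(1 + 1) + D(8, 7))² = (2*(1 + 1) + (8 + 7))² = (2*2 + 15)² = (4 + 15)² = 19² = 361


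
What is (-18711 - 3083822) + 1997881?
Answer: -1104652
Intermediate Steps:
(-18711 - 3083822) + 1997881 = -3102533 + 1997881 = -1104652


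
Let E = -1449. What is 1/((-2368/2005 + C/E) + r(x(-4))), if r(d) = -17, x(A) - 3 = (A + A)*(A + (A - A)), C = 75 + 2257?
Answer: -2905245/57496057 ≈ -0.050529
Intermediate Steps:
C = 2332
x(A) = 3 + 2*A² (x(A) = 3 + (A + A)*(A + (A - A)) = 3 + (2*A)*(A + 0) = 3 + (2*A)*A = 3 + 2*A²)
1/((-2368/2005 + C/E) + r(x(-4))) = 1/((-2368/2005 + 2332/(-1449)) - 17) = 1/((-2368*1/2005 + 2332*(-1/1449)) - 17) = 1/((-2368/2005 - 2332/1449) - 17) = 1/(-8106892/2905245 - 17) = 1/(-57496057/2905245) = -2905245/57496057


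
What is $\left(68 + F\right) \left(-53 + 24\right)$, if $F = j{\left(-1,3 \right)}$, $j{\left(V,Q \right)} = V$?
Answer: $-1943$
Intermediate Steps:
$F = -1$
$\left(68 + F\right) \left(-53 + 24\right) = \left(68 - 1\right) \left(-53 + 24\right) = 67 \left(-29\right) = -1943$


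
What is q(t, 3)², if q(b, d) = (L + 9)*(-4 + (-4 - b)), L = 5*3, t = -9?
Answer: 576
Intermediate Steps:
L = 15
q(b, d) = -192 - 24*b (q(b, d) = (15 + 9)*(-4 + (-4 - b)) = 24*(-8 - b) = -192 - 24*b)
q(t, 3)² = (-192 - 24*(-9))² = (-192 + 216)² = 24² = 576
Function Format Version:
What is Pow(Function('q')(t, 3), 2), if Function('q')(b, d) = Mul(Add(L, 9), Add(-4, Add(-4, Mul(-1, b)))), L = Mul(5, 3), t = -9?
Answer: 576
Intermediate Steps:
L = 15
Function('q')(b, d) = Add(-192, Mul(-24, b)) (Function('q')(b, d) = Mul(Add(15, 9), Add(-4, Add(-4, Mul(-1, b)))) = Mul(24, Add(-8, Mul(-1, b))) = Add(-192, Mul(-24, b)))
Pow(Function('q')(t, 3), 2) = Pow(Add(-192, Mul(-24, -9)), 2) = Pow(Add(-192, 216), 2) = Pow(24, 2) = 576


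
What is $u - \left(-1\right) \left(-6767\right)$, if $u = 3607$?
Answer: $-3160$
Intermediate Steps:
$u - \left(-1\right) \left(-6767\right) = 3607 - \left(-1\right) \left(-6767\right) = 3607 - 6767 = -3160$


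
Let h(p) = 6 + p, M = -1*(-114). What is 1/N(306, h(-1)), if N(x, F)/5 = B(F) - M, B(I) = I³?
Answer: 1/55 ≈ 0.018182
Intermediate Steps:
M = 114
N(x, F) = -570 + 5*F³ (N(x, F) = 5*(F³ - 1*114) = 5*(F³ - 114) = 5*(-114 + F³) = -570 + 5*F³)
1/N(306, h(-1)) = 1/(-570 + 5*(6 - 1)³) = 1/(-570 + 5*5³) = 1/(-570 + 5*125) = 1/(-570 + 625) = 1/55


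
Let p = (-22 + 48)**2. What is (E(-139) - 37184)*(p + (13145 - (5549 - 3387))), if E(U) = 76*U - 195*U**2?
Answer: -44483084037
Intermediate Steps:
p = 676 (p = 26**2 = 676)
E(U) = -195*U**2 + 76*U
(E(-139) - 37184)*(p + (13145 - (5549 - 3387))) = (-139*(76 - 195*(-139)) - 37184)*(676 + (13145 - (5549 - 3387))) = (-139*(76 + 27105) - 37184)*(676 + (13145 - 1*2162)) = (-139*27181 - 37184)*(676 + (13145 - 2162)) = (-3778159 - 37184)*(676 + 10983) = -3815343*11659 = -44483084037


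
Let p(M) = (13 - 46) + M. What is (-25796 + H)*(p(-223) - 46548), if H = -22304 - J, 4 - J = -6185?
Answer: 2540942356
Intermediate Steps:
J = 6189 (J = 4 - 1*(-6185) = 4 + 6185 = 6189)
p(M) = -33 + M
H = -28493 (H = -22304 - 1*6189 = -22304 - 6189 = -28493)
(-25796 + H)*(p(-223) - 46548) = (-25796 - 28493)*((-33 - 223) - 46548) = -54289*(-256 - 46548) = -54289*(-46804) = 2540942356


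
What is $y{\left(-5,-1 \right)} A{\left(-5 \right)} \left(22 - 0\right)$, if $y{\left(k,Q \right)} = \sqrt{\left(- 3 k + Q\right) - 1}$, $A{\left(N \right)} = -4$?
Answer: $- 88 \sqrt{13} \approx -317.29$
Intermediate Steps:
$y{\left(k,Q \right)} = \sqrt{-1 + Q - 3 k}$ ($y{\left(k,Q \right)} = \sqrt{\left(Q - 3 k\right) - 1} = \sqrt{-1 + Q - 3 k}$)
$y{\left(-5,-1 \right)} A{\left(-5 \right)} \left(22 - 0\right) = \sqrt{-1 - 1 - -15} \left(-4\right) \left(22 - 0\right) = \sqrt{-1 - 1 + 15} \left(-4\right) \left(22 + 0\right) = \sqrt{13} \left(-4\right) 22 = - 4 \sqrt{13} \cdot 22 = - 88 \sqrt{13}$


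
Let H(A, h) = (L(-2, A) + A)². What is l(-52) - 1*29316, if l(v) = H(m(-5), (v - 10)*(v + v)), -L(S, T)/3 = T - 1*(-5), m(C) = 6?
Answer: -28587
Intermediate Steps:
L(S, T) = -15 - 3*T (L(S, T) = -3*(T - 1*(-5)) = -3*(T + 5) = -3*(5 + T) = -15 - 3*T)
H(A, h) = (-15 - 2*A)² (H(A, h) = ((-15 - 3*A) + A)² = (-15 - 2*A)²)
l(v) = 729 (l(v) = (15 + 2*6)² = (15 + 12)² = 27² = 729)
l(-52) - 1*29316 = 729 - 1*29316 = 729 - 29316 = -28587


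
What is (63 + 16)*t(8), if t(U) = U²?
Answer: 5056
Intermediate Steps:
(63 + 16)*t(8) = (63 + 16)*8² = 79*64 = 5056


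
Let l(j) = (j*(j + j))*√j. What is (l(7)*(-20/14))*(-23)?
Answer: 3220*√7 ≈ 8519.3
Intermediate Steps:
l(j) = 2*j^(5/2) (l(j) = (j*(2*j))*√j = (2*j²)*√j = 2*j^(5/2))
(l(7)*(-20/14))*(-23) = ((2*7^(5/2))*(-20/14))*(-23) = ((2*(49*√7))*(-20*1/14))*(-23) = ((98*√7)*(-10/7))*(-23) = -140*√7*(-23) = 3220*√7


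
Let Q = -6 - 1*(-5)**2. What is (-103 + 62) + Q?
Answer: -72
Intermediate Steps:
Q = -31 (Q = -6 - 1*25 = -6 - 25 = -31)
(-103 + 62) + Q = (-103 + 62) - 31 = -41 - 31 = -72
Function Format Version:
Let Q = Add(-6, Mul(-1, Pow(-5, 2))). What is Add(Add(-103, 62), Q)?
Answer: -72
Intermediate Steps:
Q = -31 (Q = Add(-6, Mul(-1, 25)) = Add(-6, -25) = -31)
Add(Add(-103, 62), Q) = Add(Add(-103, 62), -31) = Add(-41, -31) = -72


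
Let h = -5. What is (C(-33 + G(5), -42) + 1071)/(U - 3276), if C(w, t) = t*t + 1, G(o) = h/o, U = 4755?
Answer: 2836/1479 ≈ 1.9175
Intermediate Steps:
G(o) = -5/o
C(w, t) = 1 + t**2 (C(w, t) = t**2 + 1 = 1 + t**2)
(C(-33 + G(5), -42) + 1071)/(U - 3276) = ((1 + (-42)**2) + 1071)/(4755 - 3276) = ((1 + 1764) + 1071)/1479 = (1765 + 1071)*(1/1479) = 2836*(1/1479) = 2836/1479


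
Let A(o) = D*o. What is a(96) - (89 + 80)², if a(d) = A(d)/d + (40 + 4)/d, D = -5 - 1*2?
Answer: -685621/24 ≈ -28568.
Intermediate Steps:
D = -7 (D = -5 - 2 = -7)
A(o) = -7*o
a(d) = -7 + 44/d (a(d) = (-7*d)/d + (40 + 4)/d = -7 + 44/d)
a(96) - (89 + 80)² = (-7 + 44/96) - (89 + 80)² = (-7 + 44*(1/96)) - 1*169² = (-7 + 11/24) - 1*28561 = -157/24 - 28561 = -685621/24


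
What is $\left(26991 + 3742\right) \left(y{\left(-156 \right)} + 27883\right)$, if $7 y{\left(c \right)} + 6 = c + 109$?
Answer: $\frac{5996868824}{7} \approx 8.567 \cdot 10^{8}$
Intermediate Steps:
$y{\left(c \right)} = \frac{103}{7} + \frac{c}{7}$ ($y{\left(c \right)} = - \frac{6}{7} + \frac{c + 109}{7} = - \frac{6}{7} + \frac{109 + c}{7} = - \frac{6}{7} + \left(\frac{109}{7} + \frac{c}{7}\right) = \frac{103}{7} + \frac{c}{7}$)
$\left(26991 + 3742\right) \left(y{\left(-156 \right)} + 27883\right) = \left(26991 + 3742\right) \left(\left(\frac{103}{7} + \frac{1}{7} \left(-156\right)\right) + 27883\right) = 30733 \left(\left(\frac{103}{7} - \frac{156}{7}\right) + 27883\right) = 30733 \left(- \frac{53}{7} + 27883\right) = 30733 \cdot \frac{195128}{7} = \frac{5996868824}{7}$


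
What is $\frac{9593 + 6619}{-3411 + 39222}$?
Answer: $\frac{5404}{11937} \approx 0.45271$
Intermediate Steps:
$\frac{9593 + 6619}{-3411 + 39222} = \frac{16212}{35811} = 16212 \cdot \frac{1}{35811} = \frac{5404}{11937}$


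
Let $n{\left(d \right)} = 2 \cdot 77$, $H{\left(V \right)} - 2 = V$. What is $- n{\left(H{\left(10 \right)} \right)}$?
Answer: $-154$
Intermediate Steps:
$H{\left(V \right)} = 2 + V$
$n{\left(d \right)} = 154$
$- n{\left(H{\left(10 \right)} \right)} = \left(-1\right) 154 = -154$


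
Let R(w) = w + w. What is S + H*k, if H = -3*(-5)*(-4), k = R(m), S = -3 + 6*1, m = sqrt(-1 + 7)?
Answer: 3 - 120*sqrt(6) ≈ -290.94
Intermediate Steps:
m = sqrt(6) ≈ 2.4495
R(w) = 2*w
S = 3 (S = -3 + 6 = 3)
k = 2*sqrt(6) ≈ 4.8990
H = -60 (H = 15*(-4) = -60)
S + H*k = 3 - 120*sqrt(6)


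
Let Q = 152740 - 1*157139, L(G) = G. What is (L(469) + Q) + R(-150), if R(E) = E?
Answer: -4080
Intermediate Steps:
Q = -4399 (Q = 152740 - 157139 = -4399)
(L(469) + Q) + R(-150) = (469 - 4399) - 150 = -3930 - 150 = -4080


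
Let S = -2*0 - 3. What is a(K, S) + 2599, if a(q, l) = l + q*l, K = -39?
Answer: 2713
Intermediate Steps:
S = -3 (S = 0 - 3 = -3)
a(q, l) = l + l*q
a(K, S) + 2599 = -3*(1 - 39) + 2599 = -3*(-38) + 2599 = 114 + 2599 = 2713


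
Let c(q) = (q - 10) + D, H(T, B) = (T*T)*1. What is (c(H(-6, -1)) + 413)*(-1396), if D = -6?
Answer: -604468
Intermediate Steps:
H(T, B) = T**2 (H(T, B) = T**2*1 = T**2)
c(q) = -16 + q (c(q) = (q - 10) - 6 = (-10 + q) - 6 = -16 + q)
(c(H(-6, -1)) + 413)*(-1396) = ((-16 + (-6)**2) + 413)*(-1396) = ((-16 + 36) + 413)*(-1396) = (20 + 413)*(-1396) = 433*(-1396) = -604468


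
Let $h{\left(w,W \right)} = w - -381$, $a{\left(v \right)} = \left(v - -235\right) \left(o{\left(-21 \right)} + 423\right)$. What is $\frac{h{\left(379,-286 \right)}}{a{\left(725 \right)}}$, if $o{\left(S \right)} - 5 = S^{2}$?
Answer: $\frac{19}{20856} \approx 0.00091101$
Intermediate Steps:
$o{\left(S \right)} = 5 + S^{2}$
$a{\left(v \right)} = 204215 + 869 v$ ($a{\left(v \right)} = \left(v - -235\right) \left(\left(5 + \left(-21\right)^{2}\right) + 423\right) = \left(v + 235\right) \left(\left(5 + 441\right) + 423\right) = \left(235 + v\right) \left(446 + 423\right) = \left(235 + v\right) 869 = 204215 + 869 v$)
$h{\left(w,W \right)} = 381 + w$ ($h{\left(w,W \right)} = w + 381 = 381 + w$)
$\frac{h{\left(379,-286 \right)}}{a{\left(725 \right)}} = \frac{381 + 379}{204215 + 869 \cdot 725} = \frac{760}{204215 + 630025} = \frac{760}{834240} = 760 \cdot \frac{1}{834240} = \frac{19}{20856}$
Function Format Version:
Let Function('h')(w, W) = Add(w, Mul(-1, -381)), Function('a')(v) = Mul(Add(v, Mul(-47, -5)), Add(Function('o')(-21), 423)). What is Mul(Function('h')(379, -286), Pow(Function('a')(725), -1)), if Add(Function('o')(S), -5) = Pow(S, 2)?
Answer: Rational(19, 20856) ≈ 0.00091101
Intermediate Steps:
Function('o')(S) = Add(5, Pow(S, 2))
Function('a')(v) = Add(204215, Mul(869, v)) (Function('a')(v) = Mul(Add(v, Mul(-47, -5)), Add(Add(5, Pow(-21, 2)), 423)) = Mul(Add(v, 235), Add(Add(5, 441), 423)) = Mul(Add(235, v), Add(446, 423)) = Mul(Add(235, v), 869) = Add(204215, Mul(869, v)))
Function('h')(w, W) = Add(381, w) (Function('h')(w, W) = Add(w, 381) = Add(381, w))
Mul(Function('h')(379, -286), Pow(Function('a')(725), -1)) = Mul(Add(381, 379), Pow(Add(204215, Mul(869, 725)), -1)) = Mul(760, Pow(Add(204215, 630025), -1)) = Mul(760, Pow(834240, -1)) = Mul(760, Rational(1, 834240)) = Rational(19, 20856)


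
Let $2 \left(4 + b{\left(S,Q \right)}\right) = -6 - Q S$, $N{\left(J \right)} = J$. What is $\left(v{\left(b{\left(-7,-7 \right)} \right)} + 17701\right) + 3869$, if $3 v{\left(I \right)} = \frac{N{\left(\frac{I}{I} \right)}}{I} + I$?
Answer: $\frac{8149487}{378} \approx 21560.0$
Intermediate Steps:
$b{\left(S,Q \right)} = -7 - \frac{Q S}{2}$ ($b{\left(S,Q \right)} = -4 + \frac{-6 - Q S}{2} = -4 - \left(3 + \frac{Q S}{2}\right) = -7 - \frac{Q S}{2}$)
$v{\left(I \right)} = \frac{I}{3} + \frac{1}{3 I}$ ($v{\left(I \right)} = \frac{\frac{I \frac{1}{I}}{I} + I}{3} = \frac{1 \frac{1}{I} + I}{3} = \frac{\frac{1}{I} + I}{3} = \frac{I + \frac{1}{I}}{3} = \frac{I}{3} + \frac{1}{3 I}$)
$\left(v{\left(b{\left(-7,-7 \right)} \right)} + 17701\right) + 3869 = \left(\frac{1 + \left(-7 - \left(- \frac{7}{2}\right) \left(-7\right)\right)^{2}}{3 \left(-7 - \left(- \frac{7}{2}\right) \left(-7\right)\right)} + 17701\right) + 3869 = \left(\frac{1 + \left(-7 - \frac{49}{2}\right)^{2}}{3 \left(-7 - \frac{49}{2}\right)} + 17701\right) + 3869 = \left(\frac{1 + \left(- \frac{63}{2}\right)^{2}}{3 \left(- \frac{63}{2}\right)} + 17701\right) + 3869 = \left(\frac{1}{3} \left(- \frac{2}{63}\right) \left(1 + \frac{3969}{4}\right) + 17701\right) + 3869 = \left(\frac{1}{3} \left(- \frac{2}{63}\right) \frac{3973}{4} + 17701\right) + 3869 = \left(- \frac{3973}{378} + 17701\right) + 3869 = \frac{6687005}{378} + 3869 = \frac{8149487}{378}$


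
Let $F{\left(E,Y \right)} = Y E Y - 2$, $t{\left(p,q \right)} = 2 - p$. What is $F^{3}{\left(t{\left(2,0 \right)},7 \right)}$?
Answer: $-8$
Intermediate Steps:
$F{\left(E,Y \right)} = -2 + E Y^{2}$ ($F{\left(E,Y \right)} = E Y Y - 2 = E Y^{2} - 2 = -2 + E Y^{2}$)
$F^{3}{\left(t{\left(2,0 \right)},7 \right)} = \left(-2 + \left(2 - 2\right) 7^{2}\right)^{3} = \left(-2 + \left(2 - 2\right) 49\right)^{3} = \left(-2 + 0 \cdot 49\right)^{3} = \left(-2 + 0\right)^{3} = \left(-2\right)^{3} = -8$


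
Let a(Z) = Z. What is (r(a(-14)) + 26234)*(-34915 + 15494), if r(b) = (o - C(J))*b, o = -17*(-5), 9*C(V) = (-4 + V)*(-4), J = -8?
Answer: -1463488876/3 ≈ -4.8783e+8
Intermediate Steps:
C(V) = 16/9 - 4*V/9 (C(V) = ((-4 + V)*(-4))/9 = (16 - 4*V)/9 = 16/9 - 4*V/9)
o = 85
r(b) = 239*b/3 (r(b) = (85 - (16/9 - 4/9*(-8)))*b = (85 - (16/9 + 32/9))*b = (85 - 1*16/3)*b = (85 - 16/3)*b = 239*b/3)
(r(a(-14)) + 26234)*(-34915 + 15494) = ((239/3)*(-14) + 26234)*(-34915 + 15494) = (-3346/3 + 26234)*(-19421) = (75356/3)*(-19421) = -1463488876/3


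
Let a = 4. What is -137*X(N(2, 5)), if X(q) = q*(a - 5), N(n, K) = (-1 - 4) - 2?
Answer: -959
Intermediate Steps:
N(n, K) = -7 (N(n, K) = -5 - 2 = -7)
X(q) = -q (X(q) = q*(4 - 5) = q*(-1) = -q)
-137*X(N(2, 5)) = -(-137)*(-7) = -137*7 = -959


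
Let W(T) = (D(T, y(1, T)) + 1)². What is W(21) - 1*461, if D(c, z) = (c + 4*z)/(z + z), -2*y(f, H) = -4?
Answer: -6287/16 ≈ -392.94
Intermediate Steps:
y(f, H) = 2 (y(f, H) = -½*(-4) = 2)
D(c, z) = (c + 4*z)/(2*z) (D(c, z) = (c + 4*z)/((2*z)) = (c + 4*z)*(1/(2*z)) = (c + 4*z)/(2*z))
W(T) = (3 + T/4)² (W(T) = ((2 + (½)*T/2) + 1)² = ((2 + (½)*T*(½)) + 1)² = ((2 + T/4) + 1)² = (3 + T/4)²)
W(21) - 1*461 = (12 + 21)²/16 - 1*461 = (1/16)*33² - 461 = (1/16)*1089 - 461 = 1089/16 - 461 = -6287/16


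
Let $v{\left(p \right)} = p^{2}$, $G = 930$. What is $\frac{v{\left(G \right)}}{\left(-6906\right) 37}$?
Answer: $- \frac{144150}{42587} \approx -3.3848$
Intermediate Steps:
$\frac{v{\left(G \right)}}{\left(-6906\right) 37} = \frac{930^{2}}{\left(-6906\right) 37} = \frac{864900}{-255522} = 864900 \left(- \frac{1}{255522}\right) = - \frac{144150}{42587}$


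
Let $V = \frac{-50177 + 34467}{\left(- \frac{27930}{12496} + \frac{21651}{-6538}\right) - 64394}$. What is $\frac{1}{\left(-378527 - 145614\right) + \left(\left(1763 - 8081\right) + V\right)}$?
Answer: $- \frac{187906027691}{99676397704050809} \approx -1.8852 \cdot 10^{-6}$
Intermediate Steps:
$V = \frac{45838889360}{187906027691}$ ($V = - \frac{15710}{\left(\left(-27930\right) \frac{1}{12496} + 21651 \left(- \frac{1}{6538}\right)\right) - 64394} = - \frac{15710}{\left(- \frac{13965}{6248} - \frac{3093}{934}\right) - 64394} = - \frac{15710}{- \frac{16184187}{2917816} - 64394} = - \frac{15710}{- \frac{187906027691}{2917816}} = \left(-15710\right) \left(- \frac{2917816}{187906027691}\right) = \frac{45838889360}{187906027691} \approx 0.24395$)
$\frac{1}{\left(-378527 - 145614\right) + \left(\left(1763 - 8081\right) + V\right)} = \frac{1}{\left(-378527 - 145614\right) + \left(\left(1763 - 8081\right) + \frac{45838889360}{187906027691}\right)} = \frac{1}{\left(-378527 - 145614\right) + \left(-6318 + \frac{45838889360}{187906027691}\right)} = \frac{1}{-524141 - \frac{1187144444062378}{187906027691}} = \frac{1}{- \frac{99676397704050809}{187906027691}} = - \frac{187906027691}{99676397704050809}$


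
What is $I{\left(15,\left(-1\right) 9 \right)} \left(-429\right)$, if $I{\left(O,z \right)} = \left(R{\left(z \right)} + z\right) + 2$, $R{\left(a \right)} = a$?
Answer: $6864$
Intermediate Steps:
$I{\left(O,z \right)} = 2 + 2 z$ ($I{\left(O,z \right)} = \left(z + z\right) + 2 = 2 z + 2 = 2 + 2 z$)
$I{\left(15,\left(-1\right) 9 \right)} \left(-429\right) = \left(2 + 2 \left(\left(-1\right) 9\right)\right) \left(-429\right) = \left(2 + 2 \left(-9\right)\right) \left(-429\right) = \left(2 - 18\right) \left(-429\right) = \left(-16\right) \left(-429\right) = 6864$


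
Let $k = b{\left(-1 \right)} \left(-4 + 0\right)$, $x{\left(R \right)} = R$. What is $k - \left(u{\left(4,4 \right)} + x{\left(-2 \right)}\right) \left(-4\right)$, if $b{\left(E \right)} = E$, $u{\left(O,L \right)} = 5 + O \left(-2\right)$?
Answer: $-16$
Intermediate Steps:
$u{\left(O,L \right)} = 5 - 2 O$
$k = 4$ ($k = - (-4 + 0) = \left(-1\right) \left(-4\right) = 4$)
$k - \left(u{\left(4,4 \right)} + x{\left(-2 \right)}\right) \left(-4\right) = 4 - \left(\left(5 - 8\right) - 2\right) \left(-4\right) = 4 - \left(-3 - 2\right) \left(-4\right) = 4 - \left(-5\right) \left(-4\right) = 4 - 20 = -16$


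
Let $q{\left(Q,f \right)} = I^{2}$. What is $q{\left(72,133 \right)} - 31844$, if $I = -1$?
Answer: $-31843$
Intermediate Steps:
$q{\left(Q,f \right)} = 1$ ($q{\left(Q,f \right)} = \left(-1\right)^{2} = 1$)
$q{\left(72,133 \right)} - 31844 = 1 - 31844 = -31843$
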